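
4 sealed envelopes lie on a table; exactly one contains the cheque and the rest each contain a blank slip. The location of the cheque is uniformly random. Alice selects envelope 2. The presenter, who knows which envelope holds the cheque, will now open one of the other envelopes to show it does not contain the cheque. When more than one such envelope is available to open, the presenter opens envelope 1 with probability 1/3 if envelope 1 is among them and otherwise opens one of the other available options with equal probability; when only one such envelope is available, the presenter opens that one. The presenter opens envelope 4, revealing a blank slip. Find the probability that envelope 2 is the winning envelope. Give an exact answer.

2/9

Condition on the true location of the cheque.
If it is in envelope 1 (prior 1/4): envelope 1 holds the prize so is unavailable; the presenter chooses uniformly among the 2 others, probability 1/2; weight (1/4)·(1/2) = 1/8.
If it is in envelope 2 (prior 1/4): envelope 1 is available but not opened; envelope 4 gets probability (1 − 1/3)/2 = 1/3; weight (1/4)·(1/3) = 1/12.
If it is in envelope 3 (prior 1/4): envelope 1 is available but not opened, probability 2/3; weight (1/4)·(2/3) = 1/6.
If it is in envelope 4 (prior 1/4): the presenter opened envelope 4, so this case is ruled out; weight (1/4)·0 = 0.
The weights sum to 3/8.
So P(the cheque in envelope 2 | the presenter opened envelope 4) = (1/12) / (3/8) = 2/9.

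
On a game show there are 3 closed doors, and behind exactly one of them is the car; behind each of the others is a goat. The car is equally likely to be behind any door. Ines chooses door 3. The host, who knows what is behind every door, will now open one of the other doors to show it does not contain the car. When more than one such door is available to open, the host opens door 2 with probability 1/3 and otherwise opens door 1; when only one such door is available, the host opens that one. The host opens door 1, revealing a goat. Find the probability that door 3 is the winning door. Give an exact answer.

2/5

Apply Bayes' rule, conditioning on where the car actually is.
If it is behind door 1 (prior 1/3): the host opened door 1, so this case is ruled out; weight (1/3)·0 = 0.
If it is behind door 2 (prior 1/3): only door 1 is available, probability 1; weight (1/3)·1 = 1/3.
If it is behind door 3 (prior 1/3): door 2 is available but not opened, probability 2/3; weight (1/3)·(2/3) = 2/9.
The weights sum to 5/9.
So P(the car behind door 3 | the host opened door 1) = (2/9) / (5/9) = 2/5.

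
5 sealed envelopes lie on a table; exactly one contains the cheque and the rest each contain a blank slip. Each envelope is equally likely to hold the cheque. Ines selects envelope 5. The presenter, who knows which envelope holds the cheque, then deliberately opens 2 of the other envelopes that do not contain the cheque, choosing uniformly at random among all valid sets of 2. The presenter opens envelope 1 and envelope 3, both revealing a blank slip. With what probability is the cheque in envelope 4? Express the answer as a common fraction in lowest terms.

Apply Bayes' rule, conditioning on where the cheque actually is.
If it is in either of envelopes 1 and 3 (prior 1/5 each): that envelope was opened and seen not to hold the prize — ruled out; weight (1/5)·0 = 0 each.
If it is in either of envelopes 2 and 4 (prior 1/5 each): the presenter has 3 equally likely choices, so probability 1/3; weight (1/5)·(1/3) = 1/15 each.
If it is in envelope 5 (prior 1/5): the presenter has 6 equally likely choices, so probability 1/6; weight (1/5)·(1/6) = 1/30.
The weights sum to 1/6.
So P(the cheque in envelope 4 | the presenter opened envelope 1 and envelope 3) = (1/15) / (1/6) = 2/5.

2/5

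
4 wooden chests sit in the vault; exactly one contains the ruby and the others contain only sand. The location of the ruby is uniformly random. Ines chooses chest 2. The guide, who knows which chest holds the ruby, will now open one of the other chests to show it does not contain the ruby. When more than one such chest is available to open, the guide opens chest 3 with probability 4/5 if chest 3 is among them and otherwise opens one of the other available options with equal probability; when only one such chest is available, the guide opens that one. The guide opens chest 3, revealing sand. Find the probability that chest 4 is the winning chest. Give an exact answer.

1/3

Condition on the true location of the ruby.
If it is in any of chests 1, 2, and 4 (prior 1/4 each): chest 3 is available, opened with probability 4/5; weight (1/4)·(4/5) = 1/5 each.
If it is in chest 3 (prior 1/4): the guide opened chest 3, so this case is ruled out; weight (1/4)·0 = 0.
The weights sum to 3/5.
So P(the ruby in chest 4 | the guide opened chest 3) = (1/5) / (3/5) = 1/3.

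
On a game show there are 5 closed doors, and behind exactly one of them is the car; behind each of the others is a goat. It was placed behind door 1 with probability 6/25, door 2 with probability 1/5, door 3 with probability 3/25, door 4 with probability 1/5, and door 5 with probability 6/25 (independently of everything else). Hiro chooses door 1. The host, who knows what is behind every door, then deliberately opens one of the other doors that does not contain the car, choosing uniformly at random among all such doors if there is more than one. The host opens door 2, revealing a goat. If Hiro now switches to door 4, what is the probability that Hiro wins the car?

Consider each possible location of the car in turn.
If it is behind door 1 (prior 6/25): the host has 4 equally likely choices, so probability 1/4; weight (6/25)·(1/4) = 3/50.
If it is behind door 2 (prior 1/5): the host opened door 2, so this case is ruled out; weight (1/5)·0 = 0.
If it is behind door 3 (prior 3/25): the host has 3 equally likely choices, so probability 1/3; weight (3/25)·(1/3) = 1/25.
If it is behind door 4 (prior 1/5): the host has 3 equally likely choices, so probability 1/3; weight (1/5)·(1/3) = 1/15.
If it is behind door 5 (prior 6/25): the host has 3 equally likely choices, so probability 1/3; weight (6/25)·(1/3) = 2/25.
The weights sum to 37/150.
So P(the car behind door 4 | the host opened door 2) = (1/15) / (37/150) = 10/37.

10/37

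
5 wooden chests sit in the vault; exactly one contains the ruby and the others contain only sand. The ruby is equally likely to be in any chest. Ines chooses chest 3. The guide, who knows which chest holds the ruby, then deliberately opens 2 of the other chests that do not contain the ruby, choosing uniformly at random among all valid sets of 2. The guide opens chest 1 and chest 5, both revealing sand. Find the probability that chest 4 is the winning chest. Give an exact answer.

2/5

Apply Bayes' rule, conditioning on where the ruby actually is.
If it is in either of chests 1 and 5 (prior 1/5 each): that chest was opened and seen not to hold the prize — ruled out; weight (1/5)·0 = 0 each.
If it is in either of chests 2 and 4 (prior 1/5 each): the guide has 3 equally likely choices, so probability 1/3; weight (1/5)·(1/3) = 1/15 each.
If it is in chest 3 (prior 1/5): the guide has 6 equally likely choices, so probability 1/6; weight (1/5)·(1/6) = 1/30.
The weights sum to 1/6.
So P(the ruby in chest 4 | the guide opened chest 1 and chest 5) = (1/15) / (1/6) = 2/5.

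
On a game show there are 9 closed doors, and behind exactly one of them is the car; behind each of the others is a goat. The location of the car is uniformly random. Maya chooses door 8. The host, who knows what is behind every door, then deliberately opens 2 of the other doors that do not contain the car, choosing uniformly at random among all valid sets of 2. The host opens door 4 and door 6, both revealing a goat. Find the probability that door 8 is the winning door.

1/9

Apply Bayes' rule, conditioning on where the car actually is.
If it is behind any of doors 1, 2, 3, 5, 7, and 9 (prior 1/9 each): the host has 21 equally likely choices, so probability 1/21; weight (1/9)·(1/21) = 1/189 each.
If it is behind either of doors 4 and 6 (prior 1/9 each): that door was opened and seen not to hold the prize — ruled out; weight (1/9)·0 = 0 each.
If it is behind door 8 (prior 1/9): the host has 28 equally likely choices, so probability 1/28; weight (1/9)·(1/28) = 1/252.
The weights sum to 1/28.
So P(the car behind door 8 | the host opened door 4 and door 6) = (1/252) / (1/28) = 1/9.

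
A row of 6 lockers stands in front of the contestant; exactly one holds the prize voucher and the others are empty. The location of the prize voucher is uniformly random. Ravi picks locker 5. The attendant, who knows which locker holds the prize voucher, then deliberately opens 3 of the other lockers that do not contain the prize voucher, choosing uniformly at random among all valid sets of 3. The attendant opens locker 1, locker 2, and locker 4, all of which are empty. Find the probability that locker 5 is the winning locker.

Consider each possible location of the prize voucher in turn.
If it is in any of lockers 1, 2, and 4 (prior 1/6 each): that locker was opened and seen not to hold the prize — ruled out; weight (1/6)·0 = 0 each.
If it is in either of lockers 3 and 6 (prior 1/6 each): the attendant has 4 equally likely choices, so probability 1/4; weight (1/6)·(1/4) = 1/24 each.
If it is in locker 5 (prior 1/6): the attendant has 10 equally likely choices, so probability 1/10; weight (1/6)·(1/10) = 1/60.
The weights sum to 1/10.
So P(the prize voucher in locker 5 | the attendant opened locker 1, locker 2, and locker 4) = (1/60) / (1/10) = 1/6.

1/6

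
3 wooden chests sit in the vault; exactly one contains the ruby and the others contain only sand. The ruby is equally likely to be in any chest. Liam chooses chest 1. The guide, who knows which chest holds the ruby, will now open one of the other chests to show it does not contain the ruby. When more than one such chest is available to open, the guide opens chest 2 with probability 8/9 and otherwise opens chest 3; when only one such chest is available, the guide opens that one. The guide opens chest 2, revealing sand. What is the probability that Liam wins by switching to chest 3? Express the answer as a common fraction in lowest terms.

9/17

Apply Bayes' rule, conditioning on where the ruby actually is.
If it is in chest 1 (prior 1/3): chest 2 is available, opened with probability 8/9; weight (1/3)·(8/9) = 8/27.
If it is in chest 2 (prior 1/3): the guide opened chest 2, so this case is ruled out; weight (1/3)·0 = 0.
If it is in chest 3 (prior 1/3): only chest 2 is available, probability 1; weight (1/3)·1 = 1/3.
The weights sum to 17/27.
So P(the ruby in chest 3 | the guide opened chest 2) = (1/3) / (17/27) = 9/17.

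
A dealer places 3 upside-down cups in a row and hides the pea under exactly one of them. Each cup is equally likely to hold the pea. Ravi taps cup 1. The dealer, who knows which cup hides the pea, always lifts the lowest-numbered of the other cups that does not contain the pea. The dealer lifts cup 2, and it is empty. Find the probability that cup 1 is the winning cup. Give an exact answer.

1/2

Consider each possible location of the pea in turn.
If it is under either of cups 1 and 3 (prior 1/3 each): cup 2 is the lowest-numbered option available, probability 1; weight (1/3)·1 = 1/3 each.
If it is under cup 2 (prior 1/3): the dealer opened cup 2, so this case is ruled out; weight (1/3)·0 = 0.
The weights sum to 2/3.
So P(the pea under cup 1 | the dealer opened cup 2) = (1/3) / (2/3) = 1/2.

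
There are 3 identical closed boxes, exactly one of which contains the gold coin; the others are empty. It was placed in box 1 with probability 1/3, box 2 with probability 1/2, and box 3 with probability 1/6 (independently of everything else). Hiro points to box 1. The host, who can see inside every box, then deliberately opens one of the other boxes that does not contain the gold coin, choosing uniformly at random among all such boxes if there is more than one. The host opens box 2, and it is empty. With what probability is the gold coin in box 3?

Consider each possible location of the gold coin in turn.
If it is in box 1 (prior 1/3): the host has 2 equally likely choices, so probability 1/2; weight (1/3)·(1/2) = 1/6.
If it is in box 2 (prior 1/2): the host opened box 2, so this case is ruled out; weight (1/2)·0 = 0.
If it is in box 3 (prior 1/6): the host has no choice, probability 1; weight (1/6)·1 = 1/6.
The weights sum to 1/3.
So P(the gold coin in box 3 | the host opened box 2) = (1/6) / (1/3) = 1/2.

1/2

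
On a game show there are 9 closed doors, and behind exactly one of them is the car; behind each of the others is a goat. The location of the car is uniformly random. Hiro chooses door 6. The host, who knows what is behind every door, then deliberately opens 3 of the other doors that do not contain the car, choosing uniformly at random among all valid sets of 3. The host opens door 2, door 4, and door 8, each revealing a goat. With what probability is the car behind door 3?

Consider each possible location of the car in turn.
If it is behind any of doors 1, 3, 5, 7, and 9 (prior 1/9 each): the host has 35 equally likely choices, so probability 1/35; weight (1/9)·(1/35) = 1/315 each.
If it is behind any of doors 2, 4, and 8 (prior 1/9 each): that door was opened and seen not to hold the prize — ruled out; weight (1/9)·0 = 0 each.
If it is behind door 6 (prior 1/9): the host has 56 equally likely choices, so probability 1/56; weight (1/9)·(1/56) = 1/504.
The weights sum to 1/56.
So P(the car behind door 3 | the host opened door 2, door 4, and door 8) = (1/315) / (1/56) = 8/45.

8/45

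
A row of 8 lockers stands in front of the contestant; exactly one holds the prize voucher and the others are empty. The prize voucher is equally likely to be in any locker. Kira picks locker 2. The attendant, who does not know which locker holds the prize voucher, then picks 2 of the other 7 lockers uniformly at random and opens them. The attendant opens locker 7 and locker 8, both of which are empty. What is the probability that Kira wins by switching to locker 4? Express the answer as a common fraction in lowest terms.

1/6

Because the attendant chose which lockers to open without knowing where the prize voucher is, the choice is independent of the prize location. Learning that none of the 2 opened lockers holds the prize voucher simply rules out those 2 locations and leaves the remaining 6 lockers still equally likely by symmetry.
So P(the prize voucher in locker 4) = 1/6.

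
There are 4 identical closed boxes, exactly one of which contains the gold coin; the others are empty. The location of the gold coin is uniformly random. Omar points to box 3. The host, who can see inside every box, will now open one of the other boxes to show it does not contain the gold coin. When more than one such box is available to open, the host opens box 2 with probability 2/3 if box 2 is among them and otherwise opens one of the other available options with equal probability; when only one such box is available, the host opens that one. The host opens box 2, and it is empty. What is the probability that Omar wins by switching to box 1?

1/3

Apply Bayes' rule, conditioning on where the gold coin actually is.
If it is in any of boxes 1, 3, and 4 (prior 1/4 each): box 2 is available, opened with probability 2/3; weight (1/4)·(2/3) = 1/6 each.
If it is in box 2 (prior 1/4): the host opened box 2, so this case is ruled out; weight (1/4)·0 = 0.
The weights sum to 1/2.
So P(the gold coin in box 1 | the host opened box 2) = (1/6) / (1/2) = 1/3.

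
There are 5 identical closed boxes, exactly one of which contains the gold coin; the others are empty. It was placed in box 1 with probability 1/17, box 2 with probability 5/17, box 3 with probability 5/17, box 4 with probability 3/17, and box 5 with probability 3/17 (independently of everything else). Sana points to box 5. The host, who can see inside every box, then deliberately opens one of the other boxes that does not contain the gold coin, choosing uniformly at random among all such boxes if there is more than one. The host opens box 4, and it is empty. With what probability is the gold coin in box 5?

9/53

Apply Bayes' rule, conditioning on where the gold coin actually is.
If it is in box 1 (prior 1/17): the host has 3 equally likely choices, so probability 1/3; weight (1/17)·(1/3) = 1/51.
If it is in either of boxes 2 and 3 (prior 5/17 each): the host has 3 equally likely choices, so probability 1/3; weight (5/17)·(1/3) = 5/51 each.
If it is in box 4 (prior 3/17): the host opened box 4, so this case is ruled out; weight (3/17)·0 = 0.
If it is in box 5 (prior 3/17): the host has 4 equally likely choices, so probability 1/4; weight (3/17)·(1/4) = 3/68.
The weights sum to 53/204.
So P(the gold coin in box 5 | the host opened box 4) = (3/68) / (53/204) = 9/53.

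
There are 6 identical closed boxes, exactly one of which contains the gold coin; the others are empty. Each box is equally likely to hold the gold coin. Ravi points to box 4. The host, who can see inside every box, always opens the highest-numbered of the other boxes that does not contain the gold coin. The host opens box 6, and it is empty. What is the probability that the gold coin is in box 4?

1/5

Consider each possible location of the gold coin in turn.
If it is in any of boxes 1, 2, 3, 4, and 5 (prior 1/6 each): box 6 is the highest-numbered option available, probability 1; weight (1/6)·1 = 1/6 each.
If it is in box 6 (prior 1/6): the host opened box 6, so this case is ruled out; weight (1/6)·0 = 0.
The weights sum to 5/6.
So P(the gold coin in box 4 | the host opened box 6) = (1/6) / (5/6) = 1/5.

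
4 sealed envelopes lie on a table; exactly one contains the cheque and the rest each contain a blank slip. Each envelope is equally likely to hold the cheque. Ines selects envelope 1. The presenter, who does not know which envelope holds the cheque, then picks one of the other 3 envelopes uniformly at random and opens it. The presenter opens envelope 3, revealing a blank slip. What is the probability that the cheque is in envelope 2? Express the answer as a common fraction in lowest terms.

Condition on the true location of the cheque.
If it is in any of envelopes 1, 2, and 4 (prior 1/4 each): the presenter picks envelope 3 with probability 1/3 regardless, and it is not the prize; weight (1/4)·(1/3) = 1/12 each.
If it is in envelope 3 (prior 1/4): the presenter opened envelope 3, so this case is ruled out; weight (1/4)·0 = 0.
The weights sum to 1/4.
So P(the cheque in envelope 2 | the presenter opened envelope 3) = (1/12) / (1/4) = 1/3.

1/3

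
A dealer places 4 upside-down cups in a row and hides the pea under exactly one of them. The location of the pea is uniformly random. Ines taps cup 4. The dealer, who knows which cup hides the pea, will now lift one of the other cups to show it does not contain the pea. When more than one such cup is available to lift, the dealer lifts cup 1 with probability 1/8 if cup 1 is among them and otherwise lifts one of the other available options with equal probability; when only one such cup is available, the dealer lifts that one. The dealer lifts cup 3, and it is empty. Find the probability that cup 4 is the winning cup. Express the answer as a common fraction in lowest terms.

Apply Bayes' rule, conditioning on where the pea actually is.
If it is under cup 1 (prior 1/4): cup 1 holds the prize so is unavailable; the dealer chooses uniformly among the 2 others, probability 1/2; weight (1/4)·(1/2) = 1/8.
If it is under cup 2 (prior 1/4): cup 1 is available but not opened, probability 7/8; weight (1/4)·(7/8) = 7/32.
If it is under cup 3 (prior 1/4): the dealer opened cup 3, so this case is ruled out; weight (1/4)·0 = 0.
If it is under cup 4 (prior 1/4): cup 1 is available but not opened; cup 3 gets probability (1 − 1/8)/2 = 7/16; weight (1/4)·(7/16) = 7/64.
The weights sum to 29/64.
So P(the pea under cup 4 | the dealer opened cup 3) = (7/64) / (29/64) = 7/29.

7/29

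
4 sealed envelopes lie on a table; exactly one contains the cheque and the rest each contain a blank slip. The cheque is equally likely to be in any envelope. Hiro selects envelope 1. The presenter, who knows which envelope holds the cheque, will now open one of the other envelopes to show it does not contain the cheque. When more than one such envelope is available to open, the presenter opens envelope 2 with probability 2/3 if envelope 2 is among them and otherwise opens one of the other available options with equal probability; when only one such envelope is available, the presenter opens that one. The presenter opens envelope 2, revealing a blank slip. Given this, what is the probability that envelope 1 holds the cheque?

Condition on the true location of the cheque.
If it is in any of envelopes 1, 3, and 4 (prior 1/4 each): envelope 2 is available, opened with probability 2/3; weight (1/4)·(2/3) = 1/6 each.
If it is in envelope 2 (prior 1/4): the presenter opened envelope 2, so this case is ruled out; weight (1/4)·0 = 0.
The weights sum to 1/2.
So P(the cheque in envelope 1 | the presenter opened envelope 2) = (1/6) / (1/2) = 1/3.

1/3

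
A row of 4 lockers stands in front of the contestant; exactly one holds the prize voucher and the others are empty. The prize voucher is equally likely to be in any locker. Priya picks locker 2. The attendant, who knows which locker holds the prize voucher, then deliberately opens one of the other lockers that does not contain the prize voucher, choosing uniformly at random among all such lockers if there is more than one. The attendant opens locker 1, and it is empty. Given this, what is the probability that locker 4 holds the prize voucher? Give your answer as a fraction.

Apply Bayes' rule, conditioning on where the prize voucher actually is.
If it is in locker 1 (prior 1/4): the attendant opened locker 1, so this case is ruled out; weight (1/4)·0 = 0.
If it is in locker 2 (prior 1/4): the attendant has 3 equally likely choices, so probability 1/3; weight (1/4)·(1/3) = 1/12.
If it is in either of lockers 3 and 4 (prior 1/4 each): the attendant has 2 equally likely choices, so probability 1/2; weight (1/4)·(1/2) = 1/8 each.
The weights sum to 1/3.
So P(the prize voucher in locker 4 | the attendant opened locker 1) = (1/8) / (1/3) = 3/8.

3/8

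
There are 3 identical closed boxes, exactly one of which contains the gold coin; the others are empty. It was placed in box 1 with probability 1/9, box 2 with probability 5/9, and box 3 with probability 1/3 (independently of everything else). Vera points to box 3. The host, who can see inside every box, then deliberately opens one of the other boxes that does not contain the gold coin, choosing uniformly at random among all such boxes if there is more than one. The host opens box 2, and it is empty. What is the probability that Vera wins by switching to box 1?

2/5

Condition on the true location of the gold coin.
If it is in box 1 (prior 1/9): the host has no choice, probability 1; weight (1/9)·1 = 1/9.
If it is in box 2 (prior 5/9): the host opened box 2, so this case is ruled out; weight (5/9)·0 = 0.
If it is in box 3 (prior 1/3): the host has 2 equally likely choices, so probability 1/2; weight (1/3)·(1/2) = 1/6.
The weights sum to 5/18.
So P(the gold coin in box 1 | the host opened box 2) = (1/9) / (5/18) = 2/5.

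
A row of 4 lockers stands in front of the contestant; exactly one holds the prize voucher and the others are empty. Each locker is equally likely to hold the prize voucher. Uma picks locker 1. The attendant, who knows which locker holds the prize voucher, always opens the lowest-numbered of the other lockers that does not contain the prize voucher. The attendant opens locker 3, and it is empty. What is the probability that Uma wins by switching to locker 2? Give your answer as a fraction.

1

Consider each possible location of the prize voucher in turn.
If it is in either of lockers 1 and 4 (prior 1/4 each): the attendant would have opened locker 2 instead, probability 0; weight (1/4)·0 = 0 each.
If it is in locker 2 (prior 1/4): locker 3 is the lowest-numbered option available, probability 1; weight (1/4)·1 = 1/4.
If it is in locker 3 (prior 1/4): the attendant opened locker 3, so this case is ruled out; weight (1/4)·0 = 0.
The weights sum to 1/4.
So P(the prize voucher in locker 2 | the attendant opened locker 3) = (1/4) / (1/4) = 1.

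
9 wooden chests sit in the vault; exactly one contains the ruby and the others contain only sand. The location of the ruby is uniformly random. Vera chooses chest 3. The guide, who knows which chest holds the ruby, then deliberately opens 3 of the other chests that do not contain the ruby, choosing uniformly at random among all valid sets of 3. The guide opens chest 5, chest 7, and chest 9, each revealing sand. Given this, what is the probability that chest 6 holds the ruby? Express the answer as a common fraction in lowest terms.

Condition on the true location of the ruby.
If it is in any of chests 1, 2, 4, 6, and 8 (prior 1/9 each): the guide has 35 equally likely choices, so probability 1/35; weight (1/9)·(1/35) = 1/315 each.
If it is in chest 3 (prior 1/9): the guide has 56 equally likely choices, so probability 1/56; weight (1/9)·(1/56) = 1/504.
If it is in any of chests 5, 7, and 9 (prior 1/9 each): that chest was opened and seen not to hold the prize — ruled out; weight (1/9)·0 = 0 each.
The weights sum to 1/56.
So P(the ruby in chest 6 | the guide opened chest 5, chest 7, and chest 9) = (1/315) / (1/56) = 8/45.

8/45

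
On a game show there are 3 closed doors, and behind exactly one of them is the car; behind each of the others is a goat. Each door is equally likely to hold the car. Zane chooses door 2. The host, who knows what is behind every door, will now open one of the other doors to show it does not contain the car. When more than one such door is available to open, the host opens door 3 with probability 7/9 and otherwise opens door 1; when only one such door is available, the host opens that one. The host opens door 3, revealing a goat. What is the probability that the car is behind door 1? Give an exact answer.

Apply Bayes' rule, conditioning on where the car actually is.
If it is behind door 1 (prior 1/3): only door 3 is available, probability 1; weight (1/3)·1 = 1/3.
If it is behind door 2 (prior 1/3): door 3 is available, opened with probability 7/9; weight (1/3)·(7/9) = 7/27.
If it is behind door 3 (prior 1/3): the host opened door 3, so this case is ruled out; weight (1/3)·0 = 0.
The weights sum to 16/27.
So P(the car behind door 1 | the host opened door 3) = (1/3) / (16/27) = 9/16.

9/16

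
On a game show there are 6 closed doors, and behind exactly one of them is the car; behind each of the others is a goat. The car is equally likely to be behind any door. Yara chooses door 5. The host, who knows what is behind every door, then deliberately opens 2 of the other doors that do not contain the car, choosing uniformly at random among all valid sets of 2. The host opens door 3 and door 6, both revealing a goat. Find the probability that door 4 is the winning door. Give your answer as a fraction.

5/18

Apply Bayes' rule, conditioning on where the car actually is.
If it is behind any of doors 1, 2, and 4 (prior 1/6 each): the host has 6 equally likely choices, so probability 1/6; weight (1/6)·(1/6) = 1/36 each.
If it is behind either of doors 3 and 6 (prior 1/6 each): that door was opened and seen not to hold the prize — ruled out; weight (1/6)·0 = 0 each.
If it is behind door 5 (prior 1/6): the host has 10 equally likely choices, so probability 1/10; weight (1/6)·(1/10) = 1/60.
The weights sum to 1/10.
So P(the car behind door 4 | the host opened door 3 and door 6) = (1/36) / (1/10) = 5/18.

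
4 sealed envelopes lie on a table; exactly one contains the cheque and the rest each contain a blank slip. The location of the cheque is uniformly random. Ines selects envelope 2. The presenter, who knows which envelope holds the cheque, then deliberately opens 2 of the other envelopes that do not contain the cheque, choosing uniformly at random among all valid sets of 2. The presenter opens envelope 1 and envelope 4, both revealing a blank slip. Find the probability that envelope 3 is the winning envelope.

Apply Bayes' rule, conditioning on where the cheque actually is.
If it is in either of envelopes 1 and 4 (prior 1/4 each): that envelope was opened and seen not to hold the prize — ruled out; weight (1/4)·0 = 0 each.
If it is in envelope 2 (prior 1/4): the presenter has 3 equally likely choices, so probability 1/3; weight (1/4)·(1/3) = 1/12.
If it is in envelope 3 (prior 1/4): the presenter has no choice, probability 1; weight (1/4)·1 = 1/4.
The weights sum to 1/3.
So P(the cheque in envelope 3 | the presenter opened envelope 1 and envelope 4) = (1/4) / (1/3) = 3/4.

3/4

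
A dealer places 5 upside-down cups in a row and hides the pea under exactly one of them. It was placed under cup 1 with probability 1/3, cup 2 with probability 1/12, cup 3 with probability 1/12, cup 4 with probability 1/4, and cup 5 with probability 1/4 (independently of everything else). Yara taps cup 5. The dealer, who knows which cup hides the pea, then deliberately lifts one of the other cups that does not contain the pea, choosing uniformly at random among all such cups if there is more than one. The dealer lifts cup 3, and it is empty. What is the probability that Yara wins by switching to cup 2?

4/41

Condition on the true location of the pea.
If it is under cup 1 (prior 1/3): the dealer has 3 equally likely choices, so probability 1/3; weight (1/3)·(1/3) = 1/9.
If it is under cup 2 (prior 1/12): the dealer has 3 equally likely choices, so probability 1/3; weight (1/12)·(1/3) = 1/36.
If it is under cup 3 (prior 1/12): the dealer opened cup 3, so this case is ruled out; weight (1/12)·0 = 0.
If it is under cup 4 (prior 1/4): the dealer has 3 equally likely choices, so probability 1/3; weight (1/4)·(1/3) = 1/12.
If it is under cup 5 (prior 1/4): the dealer has 4 equally likely choices, so probability 1/4; weight (1/4)·(1/4) = 1/16.
The weights sum to 41/144.
So P(the pea under cup 2 | the dealer opened cup 3) = (1/36) / (41/144) = 4/41.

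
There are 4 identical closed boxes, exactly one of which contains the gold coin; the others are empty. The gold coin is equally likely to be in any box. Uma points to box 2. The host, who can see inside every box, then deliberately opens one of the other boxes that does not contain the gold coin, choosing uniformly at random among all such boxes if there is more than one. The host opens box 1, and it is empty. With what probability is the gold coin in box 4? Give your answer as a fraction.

Consider each possible location of the gold coin in turn.
If it is in box 1 (prior 1/4): the host opened box 1, so this case is ruled out; weight (1/4)·0 = 0.
If it is in box 2 (prior 1/4): the host has 3 equally likely choices, so probability 1/3; weight (1/4)·(1/3) = 1/12.
If it is in either of boxes 3 and 4 (prior 1/4 each): the host has 2 equally likely choices, so probability 1/2; weight (1/4)·(1/2) = 1/8 each.
The weights sum to 1/3.
So P(the gold coin in box 4 | the host opened box 1) = (1/8) / (1/3) = 3/8.

3/8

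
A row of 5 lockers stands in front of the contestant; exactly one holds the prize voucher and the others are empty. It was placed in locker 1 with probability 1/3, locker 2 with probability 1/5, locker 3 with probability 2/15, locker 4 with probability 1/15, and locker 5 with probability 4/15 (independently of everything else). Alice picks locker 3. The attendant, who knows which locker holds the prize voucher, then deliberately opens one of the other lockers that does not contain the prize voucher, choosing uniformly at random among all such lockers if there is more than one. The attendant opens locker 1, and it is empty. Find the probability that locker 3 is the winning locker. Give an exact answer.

3/19

Consider each possible location of the prize voucher in turn.
If it is in locker 1 (prior 1/3): the attendant opened locker 1, so this case is ruled out; weight (1/3)·0 = 0.
If it is in locker 2 (prior 1/5): the attendant has 3 equally likely choices, so probability 1/3; weight (1/5)·(1/3) = 1/15.
If it is in locker 3 (prior 2/15): the attendant has 4 equally likely choices, so probability 1/4; weight (2/15)·(1/4) = 1/30.
If it is in locker 4 (prior 1/15): the attendant has 3 equally likely choices, so probability 1/3; weight (1/15)·(1/3) = 1/45.
If it is in locker 5 (prior 4/15): the attendant has 3 equally likely choices, so probability 1/3; weight (4/15)·(1/3) = 4/45.
The weights sum to 19/90.
So P(the prize voucher in locker 3 | the attendant opened locker 1) = (1/30) / (19/90) = 3/19.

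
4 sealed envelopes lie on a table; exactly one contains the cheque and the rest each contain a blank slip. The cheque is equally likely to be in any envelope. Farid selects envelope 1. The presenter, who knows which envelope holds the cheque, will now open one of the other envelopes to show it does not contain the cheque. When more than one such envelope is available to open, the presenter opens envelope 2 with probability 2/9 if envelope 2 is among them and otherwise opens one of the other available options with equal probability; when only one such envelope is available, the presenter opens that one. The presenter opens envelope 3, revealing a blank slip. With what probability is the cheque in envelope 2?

3/10

Consider each possible location of the cheque in turn.
If it is in envelope 1 (prior 1/4): envelope 2 is available but not opened; envelope 3 gets probability (1 − 2/9)/2 = 7/18; weight (1/4)·(7/18) = 7/72.
If it is in envelope 2 (prior 1/4): envelope 2 holds the prize so is unavailable; the presenter chooses uniformly among the 2 others, probability 1/2; weight (1/4)·(1/2) = 1/8.
If it is in envelope 3 (prior 1/4): the presenter opened envelope 3, so this case is ruled out; weight (1/4)·0 = 0.
If it is in envelope 4 (prior 1/4): envelope 2 is available but not opened, probability 7/9; weight (1/4)·(7/9) = 7/36.
The weights sum to 5/12.
So P(the cheque in envelope 2 | the presenter opened envelope 3) = (1/8) / (5/12) = 3/10.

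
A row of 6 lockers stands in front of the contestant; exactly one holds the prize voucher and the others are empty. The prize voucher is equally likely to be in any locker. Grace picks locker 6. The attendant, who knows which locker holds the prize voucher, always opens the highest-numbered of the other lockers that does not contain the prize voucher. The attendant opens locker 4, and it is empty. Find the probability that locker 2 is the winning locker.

0

Condition on the true location of the prize voucher.
If it is in any of lockers 1, 2, 3, and 6 (prior 1/6 each): the attendant would have opened locker 5 instead, probability 0; weight (1/6)·0 = 0 each.
If it is in locker 4 (prior 1/6): the attendant opened locker 4, so this case is ruled out; weight (1/6)·0 = 0.
If it is in locker 5 (prior 1/6): locker 4 is the highest-numbered option available, probability 1; weight (1/6)·1 = 1/6.
The weights sum to 1/6.
So P(the prize voucher in locker 2 | the attendant opened locker 4) = 0 / (1/6) = 0.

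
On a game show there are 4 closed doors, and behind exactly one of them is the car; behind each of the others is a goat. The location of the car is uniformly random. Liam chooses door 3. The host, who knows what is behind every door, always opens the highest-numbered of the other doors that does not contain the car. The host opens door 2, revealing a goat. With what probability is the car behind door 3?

Consider each possible location of the car in turn.
If it is behind either of doors 1 and 3 (prior 1/4 each): the host would have opened door 4 instead, probability 0; weight (1/4)·0 = 0 each.
If it is behind door 2 (prior 1/4): the host opened door 2, so this case is ruled out; weight (1/4)·0 = 0.
If it is behind door 4 (prior 1/4): door 2 is the highest-numbered option available, probability 1; weight (1/4)·1 = 1/4.
The weights sum to 1/4.
So P(the car behind door 3 | the host opened door 2) = 0 / (1/4) = 0.

0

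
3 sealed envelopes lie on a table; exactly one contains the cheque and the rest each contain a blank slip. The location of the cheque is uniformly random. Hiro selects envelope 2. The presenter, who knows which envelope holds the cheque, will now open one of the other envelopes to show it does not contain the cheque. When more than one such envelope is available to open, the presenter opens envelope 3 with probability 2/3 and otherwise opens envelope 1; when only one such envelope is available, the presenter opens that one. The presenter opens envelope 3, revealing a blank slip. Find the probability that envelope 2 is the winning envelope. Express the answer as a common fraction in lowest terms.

2/5

Condition on the true location of the cheque.
If it is in envelope 1 (prior 1/3): only envelope 3 is available, probability 1; weight (1/3)·1 = 1/3.
If it is in envelope 2 (prior 1/3): envelope 3 is available, opened with probability 2/3; weight (1/3)·(2/3) = 2/9.
If it is in envelope 3 (prior 1/3): the presenter opened envelope 3, so this case is ruled out; weight (1/3)·0 = 0.
The weights sum to 5/9.
So P(the cheque in envelope 2 | the presenter opened envelope 3) = (2/9) / (5/9) = 2/5.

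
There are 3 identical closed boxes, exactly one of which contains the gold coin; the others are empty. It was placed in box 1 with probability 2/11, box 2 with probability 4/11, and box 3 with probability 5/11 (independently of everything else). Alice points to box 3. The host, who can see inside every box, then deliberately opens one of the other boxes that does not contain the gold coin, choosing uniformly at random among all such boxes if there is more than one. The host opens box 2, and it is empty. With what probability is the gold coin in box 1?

4/9

Apply Bayes' rule, conditioning on where the gold coin actually is.
If it is in box 1 (prior 2/11): the host has no choice, probability 1; weight (2/11)·1 = 2/11.
If it is in box 2 (prior 4/11): the host opened box 2, so this case is ruled out; weight (4/11)·0 = 0.
If it is in box 3 (prior 5/11): the host has 2 equally likely choices, so probability 1/2; weight (5/11)·(1/2) = 5/22.
The weights sum to 9/22.
So P(the gold coin in box 1 | the host opened box 2) = (2/11) / (9/22) = 4/9.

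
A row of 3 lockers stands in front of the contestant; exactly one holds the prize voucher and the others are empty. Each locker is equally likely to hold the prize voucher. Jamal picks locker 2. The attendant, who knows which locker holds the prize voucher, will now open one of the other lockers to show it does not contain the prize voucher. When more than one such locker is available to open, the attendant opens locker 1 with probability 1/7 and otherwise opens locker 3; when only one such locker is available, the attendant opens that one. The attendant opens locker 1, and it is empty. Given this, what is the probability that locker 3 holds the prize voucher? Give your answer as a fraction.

7/8

Consider each possible location of the prize voucher in turn.
If it is in locker 1 (prior 1/3): the attendant opened locker 1, so this case is ruled out; weight (1/3)·0 = 0.
If it is in locker 2 (prior 1/3): locker 1 is available, opened with probability 1/7; weight (1/3)·(1/7) = 1/21.
If it is in locker 3 (prior 1/3): only locker 1 is available, probability 1; weight (1/3)·1 = 1/3.
The weights sum to 8/21.
So P(the prize voucher in locker 3 | the attendant opened locker 1) = (1/3) / (8/21) = 7/8.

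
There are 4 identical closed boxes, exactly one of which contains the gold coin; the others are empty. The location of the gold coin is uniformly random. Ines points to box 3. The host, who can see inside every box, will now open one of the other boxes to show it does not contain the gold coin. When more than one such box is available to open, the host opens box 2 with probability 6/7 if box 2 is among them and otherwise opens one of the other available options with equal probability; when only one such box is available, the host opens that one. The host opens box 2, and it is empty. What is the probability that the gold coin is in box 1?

1/3

Condition on the true location of the gold coin.
If it is in any of boxes 1, 3, and 4 (prior 1/4 each): box 2 is available, opened with probability 6/7; weight (1/4)·(6/7) = 3/14 each.
If it is in box 2 (prior 1/4): the host opened box 2, so this case is ruled out; weight (1/4)·0 = 0.
The weights sum to 9/14.
So P(the gold coin in box 1 | the host opened box 2) = (3/14) / (9/14) = 1/3.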